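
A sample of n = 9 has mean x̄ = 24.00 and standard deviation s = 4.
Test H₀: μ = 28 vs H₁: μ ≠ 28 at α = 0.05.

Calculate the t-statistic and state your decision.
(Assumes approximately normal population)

df = n - 1 = 8
SE = s/√n = 4/√9 = 1.3333
t = (x̄ - μ₀)/SE = (24.00 - 28)/1.3333 = -3.0001
Critical value: t_{0.025,8} = ±2.306
p-value ≈ 0.0171
Decision: reject H₀

Answer: t = -3.0001, reject H₀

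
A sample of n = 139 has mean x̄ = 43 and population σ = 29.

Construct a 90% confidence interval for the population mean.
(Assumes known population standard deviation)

Confidence level: 90%, α = 0.1
z_0.05 = 1.645
SE = σ/√n = 29/√139 = 2.4597
Margin of error = 1.645 × 2.4597 = 4.0462
CI: x̄ ± margin = 43 ± 4.0462
CI: (38.9538, 47.0462)

Answer: (38.9538, 47.0462)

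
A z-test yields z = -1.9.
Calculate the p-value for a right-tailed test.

Answer: p-value ≈ 0.9713

Derivation:
For z = -1.9:
p = P(Z > -1.9) = 1 - Φ(-1.9) = 0.9713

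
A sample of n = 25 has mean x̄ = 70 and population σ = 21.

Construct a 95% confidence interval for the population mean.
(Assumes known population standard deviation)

Answer: (61.7680, 78.2320)

Derivation:
Confidence level: 95%, α = 0.05
z_0.025 = 1.960
SE = σ/√n = 21/√25 = 4.2000
Margin of error = 1.960 × 4.2000 = 8.2320
CI: x̄ ± margin = 70 ± 8.2320
CI: (61.7680, 78.2320)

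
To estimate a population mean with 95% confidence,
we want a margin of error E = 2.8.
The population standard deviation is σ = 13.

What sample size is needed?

Answer: n = 83

Derivation:
z_0.025 = 1.960
n = (z×σ/E)² = (1.960×13/2.8)²
n = 82.8100
Round up: n = 83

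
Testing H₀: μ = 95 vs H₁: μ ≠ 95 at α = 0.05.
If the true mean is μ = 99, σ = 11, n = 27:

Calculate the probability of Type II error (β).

SE = σ/√n = 11/√27 = 2.1170
Critical values: μ₀ ± z_0.025×SE = 95 ± 1.960×2.1170
Acceptance region: (90.8507, 99.1493)
Under H₁ (μ = 99): z_high = (99.1493 - 99)/2.1170 = 0.0705, z_low = (90.8507 - 99)/2.1170 = -3.8495
β = P(not reject | H₁) = Φ(0.0705) - Φ(-3.8495) ≈ 0.5280

Answer: β ≈ 0.5280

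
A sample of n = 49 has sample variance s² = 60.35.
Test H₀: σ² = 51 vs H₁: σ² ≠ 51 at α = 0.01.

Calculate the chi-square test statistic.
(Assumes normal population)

df = n - 1 = 48
χ² = (n-1)s²/σ₀² = 48×60.35/51 = 56.8000
Critical values: χ²_{0.995,48} = 26.511, χ²_{0.005,48} = 76.969
Rejection region: χ² < 26.511 or χ² > 76.969
Decision: fail to reject H₀

Answer: χ² = 56.8000, fail to reject H₀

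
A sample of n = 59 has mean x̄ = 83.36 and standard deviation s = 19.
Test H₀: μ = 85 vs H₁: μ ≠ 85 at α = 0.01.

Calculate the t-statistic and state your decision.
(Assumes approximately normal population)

Answer: t = -0.6630, fail to reject H₀

Derivation:
df = n - 1 = 58
SE = s/√n = 19/√59 = 2.4736
t = (x̄ - μ₀)/SE = (83.36 - 85)/2.4736 = -0.6630
Critical value: t_{0.005,58} = ±2.663
p-value ≈ 0.5100
Decision: fail to reject H₀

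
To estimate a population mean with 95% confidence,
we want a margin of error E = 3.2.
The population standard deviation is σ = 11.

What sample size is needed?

Answer: n = 46

Derivation:
z_0.025 = 1.960
n = (z×σ/E)² = (1.960×11/3.2)²
n = 45.3939
Round up: n = 46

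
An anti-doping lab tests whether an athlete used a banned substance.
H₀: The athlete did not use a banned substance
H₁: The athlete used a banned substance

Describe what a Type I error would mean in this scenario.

A Type I error (probability α) occurs when we reject a true H₀.
A Type II error (probability β) occurs when we fail to reject a false H₀.

Answer: Falsely accusing a clean athlete of doping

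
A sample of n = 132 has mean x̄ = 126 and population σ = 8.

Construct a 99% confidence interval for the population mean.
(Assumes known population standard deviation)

Confidence level: 99%, α = 0.01
z_0.005 = 2.576
SE = σ/√n = 8/√132 = 0.6963
Margin of error = 2.576 × 0.6963 = 1.7937
CI: x̄ ± margin = 126 ± 1.7937
CI: (124.2063, 127.7937)

Answer: (124.2063, 127.7937)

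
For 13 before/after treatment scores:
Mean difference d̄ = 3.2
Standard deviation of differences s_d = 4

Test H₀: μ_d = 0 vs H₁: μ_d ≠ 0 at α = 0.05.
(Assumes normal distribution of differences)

df = n - 1 = 12
SE = s_d/√n = 4/√13 = 1.1094
t = d̄/SE = 3.2/1.1094 = 2.8844
Critical value: t_{0.025,12} = ±2.179
p-value ≈ 0.0137
Decision: reject H₀

Answer: t = 2.8844, reject H₀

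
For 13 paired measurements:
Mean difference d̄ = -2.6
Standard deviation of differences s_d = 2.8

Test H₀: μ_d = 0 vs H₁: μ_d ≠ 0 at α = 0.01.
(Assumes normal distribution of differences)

df = n - 1 = 12
SE = s_d/√n = 2.8/√13 = 0.7766
t = d̄/SE = -2.6/0.7766 = -3.3479
Critical value: t_{0.005,12} = ±3.055
p-value ≈ 0.0058
Decision: reject H₀

Answer: t = -3.3479, reject H₀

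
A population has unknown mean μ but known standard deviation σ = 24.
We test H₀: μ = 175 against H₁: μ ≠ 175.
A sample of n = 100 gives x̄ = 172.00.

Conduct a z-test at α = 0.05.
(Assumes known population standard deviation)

Standard error: SE = σ/√n = 24/√100 = 2.4000
z-statistic: z = (x̄ - μ₀)/SE = (172.00 - 175)/2.4000 = -1.2500
Critical value: ±1.960
p-value = 0.2113
Decision: fail to reject H₀

Answer: z = -1.2500, fail to reject H₀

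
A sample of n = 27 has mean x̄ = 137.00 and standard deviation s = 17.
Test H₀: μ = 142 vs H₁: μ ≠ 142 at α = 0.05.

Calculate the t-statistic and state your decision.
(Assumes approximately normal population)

Answer: t = -1.5283, fail to reject H₀

Derivation:
df = n - 1 = 26
SE = s/√n = 17/√27 = 3.2717
t = (x̄ - μ₀)/SE = (137.00 - 142)/3.2717 = -1.5283
Critical value: t_{0.025,26} = ±2.056
p-value ≈ 0.1385
Decision: fail to reject H₀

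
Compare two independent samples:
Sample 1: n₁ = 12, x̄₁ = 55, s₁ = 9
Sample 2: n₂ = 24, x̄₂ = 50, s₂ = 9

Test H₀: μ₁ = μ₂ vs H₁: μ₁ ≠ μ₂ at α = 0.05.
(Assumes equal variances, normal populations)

Answer: t = 1.5713, fail to reject H₀

Derivation:
Pooled variance: s²_p = [11×9² + 23×9²]/(34) = 81.0000
s_p = 9.0000
SE = s_p×√(1/n₁ + 1/n₂) = 9.0000×√(1/12 + 1/24) = 3.1820
t = (x̄₁ - x̄₂)/SE = (55 - 50)/3.1820 = 1.5713
df = 34, t-critical = ±2.032
Decision: fail to reject H₀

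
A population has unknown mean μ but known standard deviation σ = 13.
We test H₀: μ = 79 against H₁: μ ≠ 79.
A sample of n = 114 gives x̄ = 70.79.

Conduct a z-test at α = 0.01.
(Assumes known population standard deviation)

Answer: z = -6.7428, reject H₀

Derivation:
Standard error: SE = σ/√n = 13/√114 = 1.2176
z-statistic: z = (x̄ - μ₀)/SE = (70.79 - 79)/1.2176 = -6.7428
Critical value: ±2.576
p-value < 0.0001
Decision: reject H₀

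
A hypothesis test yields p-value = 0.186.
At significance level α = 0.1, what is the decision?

Compare p-value to α:
0.186 ≥ 0.1
Decision: fail to reject H₀

Answer: fail to reject H₀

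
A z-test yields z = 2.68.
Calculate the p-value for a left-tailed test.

For z = 2.68:
p = P(Z < 2.68) = Φ(2.68) = 0.9963

Answer: p-value ≈ 0.9963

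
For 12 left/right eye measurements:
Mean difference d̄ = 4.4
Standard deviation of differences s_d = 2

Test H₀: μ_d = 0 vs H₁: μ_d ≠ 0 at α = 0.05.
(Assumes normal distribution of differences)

df = n - 1 = 11
SE = s_d/√n = 2/√12 = 0.5774
t = d̄/SE = 4.4/0.5774 = 7.6204
Critical value: t_{0.025,11} = ±2.201
p-value < 0.0001
Decision: reject H₀

Answer: t = 7.6204, reject H₀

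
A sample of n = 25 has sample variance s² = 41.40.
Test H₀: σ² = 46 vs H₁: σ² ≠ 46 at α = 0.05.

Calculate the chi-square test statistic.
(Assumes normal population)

Answer: χ² = 21.6000, fail to reject H₀

Derivation:
df = n - 1 = 24
χ² = (n-1)s²/σ₀² = 24×41.40/46 = 21.6000
Critical values: χ²_{0.975,24} = 12.401, χ²_{0.025,24} = 39.364
Rejection region: χ² < 12.401 or χ² > 39.364
Decision: fail to reject H₀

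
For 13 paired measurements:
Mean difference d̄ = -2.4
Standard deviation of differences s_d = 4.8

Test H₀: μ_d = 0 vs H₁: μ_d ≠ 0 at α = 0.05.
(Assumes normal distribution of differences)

df = n - 1 = 12
SE = s_d/√n = 4.8/√13 = 1.3313
t = d̄/SE = -2.4/1.3313 = -1.8027
Critical value: t_{0.025,12} = ±2.179
p-value ≈ 0.0966
Decision: fail to reject H₀

Answer: t = -1.8027, fail to reject H₀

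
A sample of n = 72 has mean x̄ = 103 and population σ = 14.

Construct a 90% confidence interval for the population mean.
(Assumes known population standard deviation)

Answer: (100.2859, 105.7141)

Derivation:
Confidence level: 90%, α = 0.1
z_0.05 = 1.645
SE = σ/√n = 14/√72 = 1.6499
Margin of error = 1.645 × 1.6499 = 2.7141
CI: x̄ ± margin = 103 ± 2.7141
CI: (100.2859, 105.7141)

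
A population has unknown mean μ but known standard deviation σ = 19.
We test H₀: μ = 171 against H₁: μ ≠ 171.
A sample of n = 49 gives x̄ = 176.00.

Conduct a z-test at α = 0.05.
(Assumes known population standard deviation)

Standard error: SE = σ/√n = 19/√49 = 2.7143
z-statistic: z = (x̄ - μ₀)/SE = (176.00 - 171)/2.7143 = 1.8421
Critical value: ±1.960
p-value = 0.0655
Decision: fail to reject H₀

Answer: z = 1.8421, fail to reject H₀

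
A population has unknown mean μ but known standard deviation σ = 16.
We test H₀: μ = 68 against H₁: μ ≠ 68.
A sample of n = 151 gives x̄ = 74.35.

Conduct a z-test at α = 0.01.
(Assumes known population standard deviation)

Answer: z = 4.8767, reject H₀

Derivation:
Standard error: SE = σ/√n = 16/√151 = 1.3021
z-statistic: z = (x̄ - μ₀)/SE = (74.35 - 68)/1.3021 = 4.8767
Critical value: ±2.576
p-value < 0.0001
Decision: reject H₀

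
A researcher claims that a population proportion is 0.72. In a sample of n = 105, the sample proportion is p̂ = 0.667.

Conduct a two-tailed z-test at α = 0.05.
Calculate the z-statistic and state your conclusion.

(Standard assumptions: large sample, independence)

H₀: p = 0.72, H₁: p ≠ 0.72
Standard error: SE = √(p₀(1-p₀)/n) = √(0.72×0.28/105) = 0.043818
z-statistic: z = (p̂ - p₀)/SE = (0.667 - 0.72)/0.043818 = -1.2095
Critical value: z_0.025 = ±1.960
p-value = 0.2265
Decision: fail to reject H₀ at α = 0.05

Answer: z = -1.2095, fail to reject H₀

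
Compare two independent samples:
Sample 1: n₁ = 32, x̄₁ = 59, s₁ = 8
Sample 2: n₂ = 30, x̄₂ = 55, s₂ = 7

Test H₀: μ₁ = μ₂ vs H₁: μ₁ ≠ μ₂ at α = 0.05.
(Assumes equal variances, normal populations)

Answer: t = 2.0893, reject H₀

Derivation:
Pooled variance: s²_p = [31×8² + 29×7²]/(60) = 56.7500
s_p = 7.5333
SE = s_p×√(1/n₁ + 1/n₂) = 7.5333×√(1/32 + 1/30) = 1.9145
t = (x̄₁ - x̄₂)/SE = (59 - 55)/1.9145 = 2.0893
df = 60, t-critical = ±2.000
Decision: reject H₀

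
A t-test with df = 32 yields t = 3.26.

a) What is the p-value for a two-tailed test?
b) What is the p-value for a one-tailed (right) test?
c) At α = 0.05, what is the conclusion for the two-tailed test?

Answer: a) 0.0026, b) 0.0013, c) reject H₀

Derivation:
Using t-distribution with df = 32:
a) Two-tailed: p = 2×P(T > 3.26) = 0.0026
b) One-tailed: p = P(T > 3.26) = 0.0013
c) 0.0026 < 0.05, reject H₀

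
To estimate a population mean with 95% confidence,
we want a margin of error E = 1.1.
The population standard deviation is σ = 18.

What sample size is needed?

Answer: n = 1029

Derivation:
z_0.025 = 1.960
n = (z×σ/E)² = (1.960×18/1.1)²
n = 1028.6598
Round up: n = 1029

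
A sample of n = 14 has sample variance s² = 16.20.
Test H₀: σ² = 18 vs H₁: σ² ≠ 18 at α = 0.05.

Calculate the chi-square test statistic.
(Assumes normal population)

Answer: χ² = 11.7000, fail to reject H₀

Derivation:
df = n - 1 = 13
χ² = (n-1)s²/σ₀² = 13×16.20/18 = 11.7000
Critical values: χ²_{0.975,13} = 5.009, χ²_{0.025,13} = 24.736
Rejection region: χ² < 5.009 or χ² > 24.736
Decision: fail to reject H₀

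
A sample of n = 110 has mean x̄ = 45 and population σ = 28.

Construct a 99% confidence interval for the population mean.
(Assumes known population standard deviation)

Confidence level: 99%, α = 0.01
z_0.005 = 2.576
SE = σ/√n = 28/√110 = 2.6697
Margin of error = 2.576 × 2.6697 = 6.8771
CI: x̄ ± margin = 45 ± 6.8771
CI: (38.1229, 51.8771)

Answer: (38.1229, 51.8771)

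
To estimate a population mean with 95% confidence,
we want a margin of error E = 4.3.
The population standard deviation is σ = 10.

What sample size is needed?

z_0.025 = 1.960
n = (z×σ/E)² = (1.960×10/4.3)²
n = 20.7766
Round up: n = 21

Answer: n = 21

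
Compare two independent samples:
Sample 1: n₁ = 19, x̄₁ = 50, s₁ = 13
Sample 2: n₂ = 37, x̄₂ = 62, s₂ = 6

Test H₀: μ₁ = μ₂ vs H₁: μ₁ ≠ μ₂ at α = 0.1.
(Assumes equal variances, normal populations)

Answer: t = -4.7436, reject H₀

Derivation:
Pooled variance: s²_p = [18×13² + 36×6²]/(54) = 80.3333
s_p = 8.9629
SE = s_p×√(1/n₁ + 1/n₂) = 8.9629×√(1/19 + 1/37) = 2.5297
t = (x̄₁ - x̄₂)/SE = (50 - 62)/2.5297 = -4.7436
df = 54, t-critical = ±1.674
Decision: reject H₀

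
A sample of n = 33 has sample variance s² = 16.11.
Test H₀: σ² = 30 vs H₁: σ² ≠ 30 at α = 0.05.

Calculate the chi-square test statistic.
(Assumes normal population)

df = n - 1 = 32
χ² = (n-1)s²/σ₀² = 32×16.11/30 = 17.1840
Critical values: χ²_{0.975,32} = 18.291, χ²_{0.025,32} = 49.480
Rejection region: χ² < 18.291 or χ² > 49.480
Decision: reject H₀

Answer: χ² = 17.1840, reject H₀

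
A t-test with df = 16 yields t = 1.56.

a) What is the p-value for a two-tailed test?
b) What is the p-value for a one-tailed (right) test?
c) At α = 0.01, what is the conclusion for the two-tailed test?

Using t-distribution with df = 16:
a) Two-tailed: p = 2×P(T > 1.56) = 0.1383
b) One-tailed: p = P(T > 1.56) = 0.0692
c) 0.1383 ≥ 0.01, fail to reject H₀

Answer: a) 0.1383, b) 0.0692, c) fail to reject H₀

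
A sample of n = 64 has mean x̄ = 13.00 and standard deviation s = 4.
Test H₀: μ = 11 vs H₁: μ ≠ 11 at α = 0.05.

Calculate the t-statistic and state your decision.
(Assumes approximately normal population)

Answer: t = 4.0000, reject H₀

Derivation:
df = n - 1 = 63
SE = s/√n = 4/√64 = 0.5000
t = (x̄ - μ₀)/SE = (13.00 - 11)/0.5000 = 4.0000
Critical value: t_{0.025,63} = ±1.998
p-value ≈ 0.0002
Decision: reject H₀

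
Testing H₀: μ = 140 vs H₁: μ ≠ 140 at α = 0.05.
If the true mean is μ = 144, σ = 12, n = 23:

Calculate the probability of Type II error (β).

Answer: β ≈ 0.6409

Derivation:
SE = σ/√n = 12/√23 = 2.5022
Critical values: μ₀ ± z_0.025×SE = 140 ± 1.960×2.5022
Acceptance region: (135.0957, 144.9043)
Under H₁ (μ = 144): z_high = (144.9043 - 144)/2.5022 = 0.3614, z_low = (135.0957 - 144)/2.5022 = -3.5586
β = P(not reject | H₁) = Φ(0.3614) - Φ(-3.5586) ≈ 0.6409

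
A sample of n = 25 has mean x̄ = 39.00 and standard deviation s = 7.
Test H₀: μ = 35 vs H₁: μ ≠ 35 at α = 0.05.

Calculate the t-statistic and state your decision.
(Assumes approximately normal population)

df = n - 1 = 24
SE = s/√n = 7/√25 = 1.4000
t = (x̄ - μ₀)/SE = (39.00 - 35)/1.4000 = 2.8571
Critical value: t_{0.025,24} = ±2.064
p-value ≈ 0.0087
Decision: reject H₀

Answer: t = 2.8571, reject H₀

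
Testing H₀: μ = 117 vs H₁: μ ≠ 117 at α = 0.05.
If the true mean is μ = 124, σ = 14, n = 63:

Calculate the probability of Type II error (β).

Answer: β ≈ 0.0223

Derivation:
SE = σ/√n = 14/√63 = 1.7638
Critical values: μ₀ ± z_0.025×SE = 117 ± 1.960×1.7638
Acceptance region: (113.5430, 120.4570)
Under H₁ (μ = 124): z_high = (120.4570 - 124)/1.7638 = -2.0087, z_low = (113.5430 - 124)/1.7638 = -5.9287
β = P(not reject | H₁) = Φ(-2.0087) - Φ(-5.9287) ≈ 0.0223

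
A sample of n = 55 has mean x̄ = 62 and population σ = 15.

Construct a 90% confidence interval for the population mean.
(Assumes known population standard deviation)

Answer: (58.6728, 65.3272)

Derivation:
Confidence level: 90%, α = 0.1
z_0.05 = 1.645
SE = σ/√n = 15/√55 = 2.0226
Margin of error = 1.645 × 2.0226 = 3.3272
CI: x̄ ± margin = 62 ± 3.3272
CI: (58.6728, 65.3272)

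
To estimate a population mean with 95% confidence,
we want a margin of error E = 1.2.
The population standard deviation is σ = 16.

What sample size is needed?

Answer: n = 683

Derivation:
z_0.025 = 1.960
n = (z×σ/E)² = (1.960×16/1.2)²
n = 682.9511
Round up: n = 683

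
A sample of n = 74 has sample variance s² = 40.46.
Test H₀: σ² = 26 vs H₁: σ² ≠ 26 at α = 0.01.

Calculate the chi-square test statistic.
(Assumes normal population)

Answer: χ² = 113.5992, reject H₀

Derivation:
df = n - 1 = 73
χ² = (n-1)s²/σ₀² = 73×40.46/26 = 113.5992
Critical values: χ²_{0.995,73} = 45.629, χ²_{0.005,73} = 107.862
Rejection region: χ² < 45.629 or χ² > 107.862
Decision: reject H₀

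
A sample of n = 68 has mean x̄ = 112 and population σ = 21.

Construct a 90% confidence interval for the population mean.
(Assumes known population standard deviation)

Confidence level: 90%, α = 0.1
z_0.05 = 1.645
SE = σ/√n = 21/√68 = 2.5466
Margin of error = 1.645 × 2.5466 = 4.1892
CI: x̄ ± margin = 112 ± 4.1892
CI: (107.8108, 116.1892)

Answer: (107.8108, 116.1892)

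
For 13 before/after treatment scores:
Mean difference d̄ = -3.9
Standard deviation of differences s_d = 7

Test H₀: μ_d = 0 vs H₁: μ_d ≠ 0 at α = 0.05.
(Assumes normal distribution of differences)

df = n - 1 = 12
SE = s_d/√n = 7/√13 = 1.9415
t = d̄/SE = -3.9/1.9415 = -2.0088
Critical value: t_{0.025,12} = ±2.179
p-value ≈ 0.0676
Decision: fail to reject H₀

Answer: t = -2.0088, fail to reject H₀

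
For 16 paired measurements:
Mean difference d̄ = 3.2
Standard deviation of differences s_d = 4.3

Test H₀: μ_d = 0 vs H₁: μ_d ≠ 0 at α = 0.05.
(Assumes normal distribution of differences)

df = n - 1 = 15
SE = s_d/√n = 4.3/√16 = 1.0750
t = d̄/SE = 3.2/1.0750 = 2.9767
Critical value: t_{0.025,15} = ±2.131
p-value ≈ 0.0094
Decision: reject H₀

Answer: t = 2.9767, reject H₀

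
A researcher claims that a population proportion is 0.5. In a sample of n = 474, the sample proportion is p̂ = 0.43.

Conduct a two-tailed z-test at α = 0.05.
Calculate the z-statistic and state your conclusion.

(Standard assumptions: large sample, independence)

H₀: p = 0.5, H₁: p ≠ 0.5
Standard error: SE = √(p₀(1-p₀)/n) = √(0.5×0.5/474) = 0.022966
z-statistic: z = (p̂ - p₀)/SE = (0.43 - 0.5)/0.022966 = -3.0480
Critical value: z_0.025 = ±1.960
p-value = 0.0023
Decision: reject H₀ at α = 0.05

Answer: z = -3.0480, reject H₀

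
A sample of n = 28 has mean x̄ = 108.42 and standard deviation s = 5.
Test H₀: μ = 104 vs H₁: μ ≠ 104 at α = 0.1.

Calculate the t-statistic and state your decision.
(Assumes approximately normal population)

df = n - 1 = 27
SE = s/√n = 5/√28 = 0.9449
t = (x̄ - μ₀)/SE = (108.42 - 104)/0.9449 = 4.6777
Critical value: t_{0.05,27} = ±1.703
p-value ≈ 0.0001
Decision: reject H₀

Answer: t = 4.6777, reject H₀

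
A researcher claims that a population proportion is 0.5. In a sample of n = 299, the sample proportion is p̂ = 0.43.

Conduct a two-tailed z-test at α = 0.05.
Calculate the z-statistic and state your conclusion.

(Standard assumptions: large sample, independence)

H₀: p = 0.5, H₁: p ≠ 0.5
Standard error: SE = √(p₀(1-p₀)/n) = √(0.5×0.5/299) = 0.028916
z-statistic: z = (p̂ - p₀)/SE = (0.43 - 0.5)/0.028916 = -2.4208
Critical value: z_0.025 = ±1.960
p-value = 0.0155
Decision: reject H₀ at α = 0.05

Answer: z = -2.4208, reject H₀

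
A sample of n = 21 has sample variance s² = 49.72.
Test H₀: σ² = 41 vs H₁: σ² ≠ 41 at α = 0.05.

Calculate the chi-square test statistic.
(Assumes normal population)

Answer: χ² = 24.2537, fail to reject H₀

Derivation:
df = n - 1 = 20
χ² = (n-1)s²/σ₀² = 20×49.72/41 = 24.2537
Critical values: χ²_{0.975,20} = 9.591, χ²_{0.025,20} = 34.170
Rejection region: χ² < 9.591 or χ² > 34.170
Decision: fail to reject H₀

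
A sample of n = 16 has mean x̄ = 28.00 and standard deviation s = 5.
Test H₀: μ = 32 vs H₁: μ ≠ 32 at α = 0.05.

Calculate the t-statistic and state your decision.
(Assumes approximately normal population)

df = n - 1 = 15
SE = s/√n = 5/√16 = 1.2500
t = (x̄ - μ₀)/SE = (28.00 - 32)/1.2500 = -3.2000
Critical value: t_{0.025,15} = ±2.131
p-value ≈ 0.0060
Decision: reject H₀

Answer: t = -3.2000, reject H₀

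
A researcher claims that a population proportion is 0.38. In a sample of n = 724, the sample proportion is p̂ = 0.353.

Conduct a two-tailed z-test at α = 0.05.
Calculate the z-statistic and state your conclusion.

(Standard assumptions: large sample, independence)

H₀: p = 0.38, H₁: p ≠ 0.38
Standard error: SE = √(p₀(1-p₀)/n) = √(0.38×0.62/724) = 0.018039
z-statistic: z = (p̂ - p₀)/SE = (0.353 - 0.38)/0.018039 = -1.4968
Critical value: z_0.025 = ±1.960
p-value = 0.1344
Decision: fail to reject H₀ at α = 0.05

Answer: z = -1.4968, fail to reject H₀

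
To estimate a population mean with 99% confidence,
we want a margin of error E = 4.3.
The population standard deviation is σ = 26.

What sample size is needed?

Answer: n = 243

Derivation:
z_0.005 = 2.576
n = (z×σ/E)² = (2.576×26/4.3)²
n = 242.6060
Round up: n = 243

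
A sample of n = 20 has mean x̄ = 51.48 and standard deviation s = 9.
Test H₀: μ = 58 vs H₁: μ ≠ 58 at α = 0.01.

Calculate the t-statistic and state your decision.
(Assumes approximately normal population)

df = n - 1 = 19
SE = s/√n = 9/√20 = 2.0125
t = (x̄ - μ₀)/SE = (51.48 - 58)/2.0125 = -3.2398
Critical value: t_{0.005,19} = ±2.861
p-value ≈ 0.0043
Decision: reject H₀

Answer: t = -3.2398, reject H₀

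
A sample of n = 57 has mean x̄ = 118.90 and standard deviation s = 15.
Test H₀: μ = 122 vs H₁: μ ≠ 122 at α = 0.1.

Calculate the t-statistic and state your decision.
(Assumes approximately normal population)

Answer: t = -1.5603, fail to reject H₀

Derivation:
df = n - 1 = 56
SE = s/√n = 15/√57 = 1.9868
t = (x̄ - μ₀)/SE = (118.90 - 122)/1.9868 = -1.5603
Critical value: t_{0.05,56} = ±1.673
p-value ≈ 0.1243
Decision: fail to reject H₀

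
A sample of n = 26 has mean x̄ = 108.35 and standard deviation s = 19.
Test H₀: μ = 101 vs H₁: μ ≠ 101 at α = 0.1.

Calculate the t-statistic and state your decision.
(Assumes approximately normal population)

df = n - 1 = 25
SE = s/√n = 19/√26 = 3.7262
t = (x̄ - μ₀)/SE = (108.35 - 101)/3.7262 = 1.9725
Critical value: t_{0.05,25} = ±1.708
p-value ≈ 0.0597
Decision: reject H₀

Answer: t = 1.9725, reject H₀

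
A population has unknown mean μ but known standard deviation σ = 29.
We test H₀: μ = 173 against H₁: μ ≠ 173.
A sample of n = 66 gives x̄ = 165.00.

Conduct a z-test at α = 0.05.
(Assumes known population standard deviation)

Answer: z = -2.2411, reject H₀

Derivation:
Standard error: SE = σ/√n = 29/√66 = 3.5697
z-statistic: z = (x̄ - μ₀)/SE = (165.00 - 173)/3.5697 = -2.2411
Critical value: ±1.960
p-value = 0.0250
Decision: reject H₀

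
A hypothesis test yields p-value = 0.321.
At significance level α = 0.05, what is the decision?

Answer: fail to reject H₀

Derivation:
Compare p-value to α:
0.321 ≥ 0.05
Decision: fail to reject H₀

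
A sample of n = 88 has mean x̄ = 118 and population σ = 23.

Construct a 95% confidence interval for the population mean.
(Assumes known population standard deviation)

Answer: (113.1945, 122.8055)

Derivation:
Confidence level: 95%, α = 0.05
z_0.025 = 1.960
SE = σ/√n = 23/√88 = 2.4518
Margin of error = 1.960 × 2.4518 = 4.8055
CI: x̄ ± margin = 118 ± 4.8055
CI: (113.1945, 122.8055)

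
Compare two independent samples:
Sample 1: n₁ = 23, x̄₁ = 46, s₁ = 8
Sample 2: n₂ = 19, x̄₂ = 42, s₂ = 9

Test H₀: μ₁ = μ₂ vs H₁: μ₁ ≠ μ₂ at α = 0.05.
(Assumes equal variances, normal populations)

Answer: t = 1.5243, fail to reject H₀

Derivation:
Pooled variance: s²_p = [22×8² + 18×9²]/(40) = 71.6500
s_p = 8.4646
SE = s_p×√(1/n₁ + 1/n₂) = 8.4646×√(1/23 + 1/19) = 2.6242
t = (x̄₁ - x̄₂)/SE = (46 - 42)/2.6242 = 1.5243
df = 40, t-critical = ±2.021
Decision: fail to reject H₀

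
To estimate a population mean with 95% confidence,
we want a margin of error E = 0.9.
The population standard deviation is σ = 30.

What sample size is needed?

Answer: n = 4269

Derivation:
z_0.025 = 1.960
n = (z×σ/E)² = (1.960×30/0.9)²
n = 4268.4444
Round up: n = 4269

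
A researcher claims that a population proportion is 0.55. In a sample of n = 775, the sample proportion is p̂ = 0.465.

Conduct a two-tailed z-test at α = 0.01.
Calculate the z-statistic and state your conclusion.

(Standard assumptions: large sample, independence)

H₀: p = 0.55, H₁: p ≠ 0.55
Standard error: SE = √(p₀(1-p₀)/n) = √(0.55×0.45/775) = 0.017871
z-statistic: z = (p̂ - p₀)/SE = (0.465 - 0.55)/0.017871 = -4.7563
Critical value: z_0.005 = ±2.576
p-value < 0.0001
Decision: reject H₀ at α = 0.01

Answer: z = -4.7563, reject H₀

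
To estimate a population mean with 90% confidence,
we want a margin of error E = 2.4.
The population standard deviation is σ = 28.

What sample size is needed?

Answer: n = 369

Derivation:
z_0.05 = 1.645
n = (z×σ/E)² = (1.645×28/2.4)²
n = 368.3201
Round up: n = 369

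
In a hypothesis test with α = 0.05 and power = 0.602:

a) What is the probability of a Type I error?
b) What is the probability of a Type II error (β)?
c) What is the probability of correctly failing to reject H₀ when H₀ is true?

Answer: a) 0.05, b) 0.398, c) 0.95

Derivation:
a) Type I error probability = α = 0.05
b) Power = P(reject H₀ | H₁ true) = 1 - β = 0.602, so Type II error probability = β = 1 - Power = 0.398
c) P(fail to reject H₀ | H₀ true) = 1 - α = 0.95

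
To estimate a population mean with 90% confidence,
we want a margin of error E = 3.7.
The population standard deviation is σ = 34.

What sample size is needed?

z_0.05 = 1.645
n = (z×σ/E)² = (1.645×34/3.7)²
n = 228.5000
Round up: n = 229

Answer: n = 229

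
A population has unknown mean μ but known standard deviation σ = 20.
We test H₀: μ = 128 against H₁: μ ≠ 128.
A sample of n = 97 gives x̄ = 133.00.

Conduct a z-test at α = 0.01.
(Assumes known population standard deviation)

Standard error: SE = σ/√n = 20/√97 = 2.0307
z-statistic: z = (x̄ - μ₀)/SE = (133.00 - 128)/2.0307 = 2.4622
Critical value: ±2.576
p-value = 0.0138
Decision: fail to reject H₀

Answer: z = 2.4622, fail to reject H₀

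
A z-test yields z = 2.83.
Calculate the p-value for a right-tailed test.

Answer: p-value ≈ 0.0023

Derivation:
For z = 2.83:
p = P(Z > 2.83) = 1 - Φ(2.83) = 0.0023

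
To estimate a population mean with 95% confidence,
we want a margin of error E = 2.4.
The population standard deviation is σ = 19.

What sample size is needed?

z_0.025 = 1.960
n = (z×σ/E)² = (1.960×19/2.4)²
n = 240.7669
Round up: n = 241

Answer: n = 241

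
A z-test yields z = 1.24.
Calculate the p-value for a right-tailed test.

Answer: p-value ≈ 0.1075

Derivation:
For z = 1.24:
p = P(Z > 1.24) = 1 - Φ(1.24) = 0.1075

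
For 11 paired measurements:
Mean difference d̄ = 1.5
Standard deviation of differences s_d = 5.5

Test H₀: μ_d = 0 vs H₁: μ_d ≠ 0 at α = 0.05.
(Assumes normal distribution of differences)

Answer: t = 0.9045, fail to reject H₀

Derivation:
df = n - 1 = 10
SE = s_d/√n = 5.5/√11 = 1.6583
t = d̄/SE = 1.5/1.6583 = 0.9045
Critical value: t_{0.025,10} = ±2.228
p-value ≈ 0.3870
Decision: fail to reject H₀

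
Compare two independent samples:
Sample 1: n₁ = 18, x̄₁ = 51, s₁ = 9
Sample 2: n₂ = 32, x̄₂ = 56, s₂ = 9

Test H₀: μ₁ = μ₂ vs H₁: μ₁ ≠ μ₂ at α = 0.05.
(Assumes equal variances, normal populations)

Answer: t = -1.8856, fail to reject H₀

Derivation:
Pooled variance: s²_p = [17×9² + 31×9²]/(48) = 81.0000
s_p = 9.0000
SE = s_p×√(1/n₁ + 1/n₂) = 9.0000×√(1/18 + 1/32) = 2.6517
t = (x̄₁ - x̄₂)/SE = (51 - 56)/2.6517 = -1.8856
df = 48, t-critical = ±2.011
Decision: fail to reject H₀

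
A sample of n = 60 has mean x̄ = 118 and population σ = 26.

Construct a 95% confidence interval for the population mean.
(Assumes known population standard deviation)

Confidence level: 95%, α = 0.05
z_0.025 = 1.960
SE = σ/√n = 26/√60 = 3.3566
Margin of error = 1.960 × 3.3566 = 6.5789
CI: x̄ ± margin = 118 ± 6.5789
CI: (111.4211, 124.5789)

Answer: (111.4211, 124.5789)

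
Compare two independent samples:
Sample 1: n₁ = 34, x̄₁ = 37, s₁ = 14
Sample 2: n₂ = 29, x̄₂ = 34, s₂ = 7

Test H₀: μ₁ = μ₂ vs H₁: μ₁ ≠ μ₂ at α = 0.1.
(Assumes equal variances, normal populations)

Pooled variance: s²_p = [33×14² + 28×7²]/(61) = 128.5246
s_p = 11.3369
SE = s_p×√(1/n₁ + 1/n₂) = 11.3369×√(1/34 + 1/29) = 2.8657
t = (x̄₁ - x̄₂)/SE = (37 - 34)/2.8657 = 1.0469
df = 61, t-critical = ±1.670
Decision: fail to reject H₀

Answer: t = 1.0469, fail to reject H₀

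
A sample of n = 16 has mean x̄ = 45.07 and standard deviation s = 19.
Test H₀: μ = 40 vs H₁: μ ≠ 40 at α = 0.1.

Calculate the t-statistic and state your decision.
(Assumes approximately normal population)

Answer: t = 1.0674, fail to reject H₀

Derivation:
df = n - 1 = 15
SE = s/√n = 19/√16 = 4.7500
t = (x̄ - μ₀)/SE = (45.07 - 40)/4.7500 = 1.0674
Critical value: t_{0.05,15} = ±1.753
p-value ≈ 0.3027
Decision: fail to reject H₀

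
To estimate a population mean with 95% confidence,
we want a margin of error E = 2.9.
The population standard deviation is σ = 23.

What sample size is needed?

Answer: n = 242

Derivation:
z_0.025 = 1.960
n = (z×σ/E)² = (1.960×23/2.9)²
n = 241.6417
Round up: n = 242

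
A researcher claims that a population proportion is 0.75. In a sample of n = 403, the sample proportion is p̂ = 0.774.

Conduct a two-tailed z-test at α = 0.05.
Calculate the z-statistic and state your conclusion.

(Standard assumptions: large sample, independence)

Answer: z = 1.1127, fail to reject H₀

Derivation:
H₀: p = 0.75, H₁: p ≠ 0.75
Standard error: SE = √(p₀(1-p₀)/n) = √(0.75×0.25/403) = 0.021570
z-statistic: z = (p̂ - p₀)/SE = (0.774 - 0.75)/0.021570 = 1.1127
Critical value: z_0.025 = ±1.960
p-value = 0.2658
Decision: fail to reject H₀ at α = 0.05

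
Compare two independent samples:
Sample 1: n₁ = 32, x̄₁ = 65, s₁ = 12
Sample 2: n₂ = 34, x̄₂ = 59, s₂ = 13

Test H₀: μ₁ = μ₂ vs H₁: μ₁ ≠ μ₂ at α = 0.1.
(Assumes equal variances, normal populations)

Pooled variance: s²_p = [31×12² + 33×13²]/(64) = 156.8906
s_p = 12.5256
SE = s_p×√(1/n₁ + 1/n₂) = 12.5256×√(1/32 + 1/34) = 3.0850
t = (x̄₁ - x̄₂)/SE = (65 - 59)/3.0850 = 1.9449
df = 64, t-critical = ±1.669
Decision: reject H₀

Answer: t = 1.9449, reject H₀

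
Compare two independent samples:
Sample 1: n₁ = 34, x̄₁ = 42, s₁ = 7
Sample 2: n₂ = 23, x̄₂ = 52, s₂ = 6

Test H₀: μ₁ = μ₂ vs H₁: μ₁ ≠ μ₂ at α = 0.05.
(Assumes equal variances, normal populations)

Answer: t = -5.5966, reject H₀

Derivation:
Pooled variance: s²_p = [33×7² + 22×6²]/(55) = 43.8000
s_p = 6.6182
SE = s_p×√(1/n₁ + 1/n₂) = 6.6182×√(1/34 + 1/23) = 1.7868
t = (x̄₁ - x̄₂)/SE = (42 - 52)/1.7868 = -5.5966
df = 55, t-critical = ±2.004
Decision: reject H₀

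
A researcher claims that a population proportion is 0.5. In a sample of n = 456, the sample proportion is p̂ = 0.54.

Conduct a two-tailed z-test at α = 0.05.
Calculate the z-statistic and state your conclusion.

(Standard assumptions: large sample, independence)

H₀: p = 0.5, H₁: p ≠ 0.5
Standard error: SE = √(p₀(1-p₀)/n) = √(0.5×0.5/456) = 0.023415
z-statistic: z = (p̂ - p₀)/SE = (0.54 - 0.5)/0.023415 = 1.7083
Critical value: z_0.025 = ±1.960
p-value = 0.0876
Decision: fail to reject H₀ at α = 0.05

Answer: z = 1.7083, fail to reject H₀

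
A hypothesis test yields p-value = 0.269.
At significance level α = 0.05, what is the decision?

Answer: fail to reject H₀

Derivation:
Compare p-value to α:
0.269 ≥ 0.05
Decision: fail to reject H₀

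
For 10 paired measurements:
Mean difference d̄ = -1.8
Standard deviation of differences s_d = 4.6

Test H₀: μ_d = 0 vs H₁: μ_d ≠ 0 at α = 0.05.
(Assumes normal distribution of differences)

df = n - 1 = 9
SE = s_d/√n = 4.6/√10 = 1.4546
t = d̄/SE = -1.8/1.4546 = -1.2375
Critical value: t_{0.025,9} = ±2.262
p-value ≈ 0.2472
Decision: fail to reject H₀

Answer: t = -1.2375, fail to reject H₀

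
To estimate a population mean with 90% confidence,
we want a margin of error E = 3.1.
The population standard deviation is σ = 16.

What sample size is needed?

z_0.05 = 1.645
n = (z×σ/E)² = (1.645×16/3.1)²
n = 72.0856
Round up: n = 73

Answer: n = 73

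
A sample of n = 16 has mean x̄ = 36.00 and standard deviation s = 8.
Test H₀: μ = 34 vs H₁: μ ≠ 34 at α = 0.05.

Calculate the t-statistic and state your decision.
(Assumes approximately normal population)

Answer: t = 1.0000, fail to reject H₀

Derivation:
df = n - 1 = 15
SE = s/√n = 8/√16 = 2.0000
t = (x̄ - μ₀)/SE = (36.00 - 34)/2.0000 = 1.0000
Critical value: t_{0.025,15} = ±2.131
p-value ≈ 0.3332
Decision: fail to reject H₀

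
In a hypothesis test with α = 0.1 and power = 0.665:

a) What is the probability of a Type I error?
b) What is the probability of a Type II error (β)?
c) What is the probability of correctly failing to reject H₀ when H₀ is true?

a) Type I error probability = α = 0.1
b) Power = P(reject H₀ | H₁ true) = 1 - β = 0.665, so Type II error probability = β = 1 - Power = 0.335
c) P(fail to reject H₀ | H₀ true) = 1 - α = 0.9

Answer: a) 0.1, b) 0.335, c) 0.9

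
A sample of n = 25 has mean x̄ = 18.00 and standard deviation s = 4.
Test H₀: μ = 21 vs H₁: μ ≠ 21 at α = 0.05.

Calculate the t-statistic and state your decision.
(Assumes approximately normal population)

Answer: t = -3.7500, reject H₀

Derivation:
df = n - 1 = 24
SE = s/√n = 4/√25 = 0.8000
t = (x̄ - μ₀)/SE = (18.00 - 21)/0.8000 = -3.7500
Critical value: t_{0.025,24} = ±2.064
p-value ≈ 0.0010
Decision: reject H₀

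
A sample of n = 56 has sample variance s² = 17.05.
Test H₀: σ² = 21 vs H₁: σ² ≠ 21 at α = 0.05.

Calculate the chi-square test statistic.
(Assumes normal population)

df = n - 1 = 55
χ² = (n-1)s²/σ₀² = 55×17.05/21 = 44.6548
Critical values: χ²_{0.975,55} = 36.398, χ²_{0.025,55} = 77.380
Rejection region: χ² < 36.398 or χ² > 77.380
Decision: fail to reject H₀

Answer: χ² = 44.6548, fail to reject H₀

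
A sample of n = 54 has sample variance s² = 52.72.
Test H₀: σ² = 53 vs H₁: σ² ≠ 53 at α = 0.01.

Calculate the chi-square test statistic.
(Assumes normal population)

Answer: χ² = 52.7200, fail to reject H₀

Derivation:
df = n - 1 = 53
χ² = (n-1)s²/σ₀² = 53×52.72/53 = 52.7200
Critical values: χ²_{0.995,53} = 30.230, χ²_{0.005,53} = 83.253
Rejection region: χ² < 30.230 or χ² > 83.253
Decision: fail to reject H₀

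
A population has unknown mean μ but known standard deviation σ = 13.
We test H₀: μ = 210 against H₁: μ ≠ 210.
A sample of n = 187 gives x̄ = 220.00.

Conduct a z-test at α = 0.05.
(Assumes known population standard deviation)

Standard error: SE = σ/√n = 13/√187 = 0.9507
z-statistic: z = (x̄ - μ₀)/SE = (220.00 - 210)/0.9507 = 10.5186
Critical value: ±1.960
p-value < 0.0001
Decision: reject H₀

Answer: z = 10.5186, reject H₀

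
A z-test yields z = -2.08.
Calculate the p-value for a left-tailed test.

For z = -2.08:
p = P(Z < -2.08) = Φ(-2.08) = 0.0188

Answer: p-value ≈ 0.0188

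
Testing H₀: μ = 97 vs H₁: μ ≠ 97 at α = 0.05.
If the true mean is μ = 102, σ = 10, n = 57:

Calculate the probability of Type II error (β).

SE = σ/√n = 10/√57 = 1.3245
Critical values: μ₀ ± z_0.025×SE = 97 ± 1.960×1.3245
Acceptance region: (94.4040, 99.5960)
Under H₁ (μ = 102): z_high = (99.5960 - 102)/1.3245 = -1.8150, z_low = (94.4040 - 102)/1.3245 = -5.7350
β = P(not reject | H₁) = Φ(-1.8150) - Φ(-5.7350) ≈ 0.0348

Answer: β ≈ 0.0348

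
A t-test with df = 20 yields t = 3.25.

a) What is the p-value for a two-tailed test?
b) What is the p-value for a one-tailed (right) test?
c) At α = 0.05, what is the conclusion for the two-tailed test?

Answer: a) 0.0040, b) 0.0020, c) reject H₀

Derivation:
Using t-distribution with df = 20:
a) Two-tailed: p = 2×P(T > 3.25) = 0.0040
b) One-tailed: p = P(T > 3.25) = 0.0020
c) 0.0040 < 0.05, reject H₀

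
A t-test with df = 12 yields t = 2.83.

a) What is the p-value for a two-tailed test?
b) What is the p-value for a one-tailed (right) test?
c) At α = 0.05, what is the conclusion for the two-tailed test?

Using t-distribution with df = 12:
a) Two-tailed: p = 2×P(T > 2.83) = 0.0152
b) One-tailed: p = P(T > 2.83) = 0.0076
c) 0.0152 < 0.05, reject H₀

Answer: a) 0.0152, b) 0.0076, c) reject H₀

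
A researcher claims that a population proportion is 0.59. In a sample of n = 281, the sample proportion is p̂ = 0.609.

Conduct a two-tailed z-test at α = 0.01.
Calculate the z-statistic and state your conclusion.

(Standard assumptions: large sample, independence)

H₀: p = 0.59, H₁: p ≠ 0.59
Standard error: SE = √(p₀(1-p₀)/n) = √(0.59×0.41/281) = 0.029340
z-statistic: z = (p̂ - p₀)/SE = (0.609 - 0.59)/0.029340 = 0.6476
Critical value: z_0.005 = ±2.576
p-value = 0.5172
Decision: fail to reject H₀ at α = 0.01

Answer: z = 0.6476, fail to reject H₀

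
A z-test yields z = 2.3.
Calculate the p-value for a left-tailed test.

Answer: p-value ≈ 0.9893

Derivation:
For z = 2.3:
p = P(Z < 2.3) = Φ(2.3) = 0.9893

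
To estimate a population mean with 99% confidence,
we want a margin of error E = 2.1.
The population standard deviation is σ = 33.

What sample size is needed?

z_0.005 = 2.576
n = (z×σ/E)² = (2.576×33/2.1)²
n = 1638.6304
Round up: n = 1639

Answer: n = 1639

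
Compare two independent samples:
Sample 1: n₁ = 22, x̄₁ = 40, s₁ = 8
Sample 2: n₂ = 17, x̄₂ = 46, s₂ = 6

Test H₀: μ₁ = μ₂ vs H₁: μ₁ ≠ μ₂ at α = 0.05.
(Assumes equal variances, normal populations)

Pooled variance: s²_p = [21×8² + 16×6²]/(37) = 51.8919
s_p = 7.2036
SE = s_p×√(1/n₁ + 1/n₂) = 7.2036×√(1/22 + 1/17) = 2.3262
t = (x̄₁ - x̄₂)/SE = (40 - 46)/2.3262 = -2.5793
df = 37, t-critical = ±2.026
Decision: reject H₀

Answer: t = -2.5793, reject H₀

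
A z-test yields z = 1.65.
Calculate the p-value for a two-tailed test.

For z = 1.65:
p = 2×P(Z > |1.65|) = 2×(1 - Φ(1.65)) = 0.0989

Answer: p-value ≈ 0.0989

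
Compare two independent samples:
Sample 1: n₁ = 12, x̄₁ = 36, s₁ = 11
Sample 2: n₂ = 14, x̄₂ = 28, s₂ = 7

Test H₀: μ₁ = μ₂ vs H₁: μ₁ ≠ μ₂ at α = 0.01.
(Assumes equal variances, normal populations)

Pooled variance: s²_p = [11×11² + 13×7²]/(24) = 82.0000
s_p = 9.0554
SE = s_p×√(1/n₁ + 1/n₂) = 9.0554×√(1/12 + 1/14) = 3.5624
t = (x̄₁ - x̄₂)/SE = (36 - 28)/3.5624 = 2.2457
df = 24, t-critical = ±2.797
Decision: fail to reject H₀

Answer: t = 2.2457, fail to reject H₀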